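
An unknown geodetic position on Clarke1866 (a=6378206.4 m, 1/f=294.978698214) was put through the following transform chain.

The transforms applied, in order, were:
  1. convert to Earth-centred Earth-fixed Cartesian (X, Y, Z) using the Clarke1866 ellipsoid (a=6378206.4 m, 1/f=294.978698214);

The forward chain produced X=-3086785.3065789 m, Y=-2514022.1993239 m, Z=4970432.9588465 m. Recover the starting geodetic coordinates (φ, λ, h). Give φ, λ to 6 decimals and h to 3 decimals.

start: X=-3086785.3066, Y=-2514022.1993, Z=4970432.9588 m
→ geod (Bowring, a=6378206.400): φ=51.49696300°, λ=-140.83901900°, h=3175.2170 m

φ=51.496963°, λ=-140.839019°, h=3175.217 m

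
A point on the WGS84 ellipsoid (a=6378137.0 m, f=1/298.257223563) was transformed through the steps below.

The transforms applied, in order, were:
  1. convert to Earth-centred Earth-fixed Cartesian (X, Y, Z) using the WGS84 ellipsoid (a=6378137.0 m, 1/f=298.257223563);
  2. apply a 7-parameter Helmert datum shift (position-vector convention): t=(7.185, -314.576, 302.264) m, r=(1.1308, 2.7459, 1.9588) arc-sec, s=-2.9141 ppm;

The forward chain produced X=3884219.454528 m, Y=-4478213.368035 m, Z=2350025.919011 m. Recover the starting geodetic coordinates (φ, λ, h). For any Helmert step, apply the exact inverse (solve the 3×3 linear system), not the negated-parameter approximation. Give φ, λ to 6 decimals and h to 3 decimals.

φ=21.755813°, λ=-49.061717°, h=1308.574 m

start: X=3884219.4545, Y=-4478213.3680, Z=2350025.9190 m
→ Helmert⁻¹: X=3884149.7819, Y=-4477935.8448, Z=2349806.7594
→ geod (Bowring, a=6378137.000): φ=21.75581300°, λ=-49.06171700°, h=1308.5740 m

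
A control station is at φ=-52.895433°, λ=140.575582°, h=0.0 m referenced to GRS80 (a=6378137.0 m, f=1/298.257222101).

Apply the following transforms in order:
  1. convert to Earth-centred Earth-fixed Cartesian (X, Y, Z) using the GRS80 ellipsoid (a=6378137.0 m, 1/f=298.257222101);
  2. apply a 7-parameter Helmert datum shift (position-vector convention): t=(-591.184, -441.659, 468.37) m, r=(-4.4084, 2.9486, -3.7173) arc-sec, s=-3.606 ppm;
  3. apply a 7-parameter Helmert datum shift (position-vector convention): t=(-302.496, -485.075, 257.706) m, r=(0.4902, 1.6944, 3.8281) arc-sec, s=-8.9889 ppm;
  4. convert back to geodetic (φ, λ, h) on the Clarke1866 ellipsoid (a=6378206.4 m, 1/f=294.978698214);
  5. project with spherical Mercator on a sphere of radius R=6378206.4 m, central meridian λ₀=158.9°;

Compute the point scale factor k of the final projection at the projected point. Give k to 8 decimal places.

1.65751696

start: φ=-52.895433°, λ=140.575582°, h=0.000 m
→ ECEF (a=6378137.000, f=1/298.257222101): X=-2978591.7260, Y=2448769.4523, Z=-5063531.8446
→ Helmert 7p (PV): X=-2979200.4217, Y=2448264.4229, Z=-5063054.9722
→ Helmert 7p (PV): X=-2979563.1663, Y=2447714.0823, Z=-5062721.4636
→ geod (Bowring, a=6378206.400): φ=-52.89252229°, λ=140.59686196°, h=-516.0274 m
→ into merc (λ₀=158.9°): φ=-52.89252229°, λ−λ₀=-18.30313804°
scale k = 1.65751696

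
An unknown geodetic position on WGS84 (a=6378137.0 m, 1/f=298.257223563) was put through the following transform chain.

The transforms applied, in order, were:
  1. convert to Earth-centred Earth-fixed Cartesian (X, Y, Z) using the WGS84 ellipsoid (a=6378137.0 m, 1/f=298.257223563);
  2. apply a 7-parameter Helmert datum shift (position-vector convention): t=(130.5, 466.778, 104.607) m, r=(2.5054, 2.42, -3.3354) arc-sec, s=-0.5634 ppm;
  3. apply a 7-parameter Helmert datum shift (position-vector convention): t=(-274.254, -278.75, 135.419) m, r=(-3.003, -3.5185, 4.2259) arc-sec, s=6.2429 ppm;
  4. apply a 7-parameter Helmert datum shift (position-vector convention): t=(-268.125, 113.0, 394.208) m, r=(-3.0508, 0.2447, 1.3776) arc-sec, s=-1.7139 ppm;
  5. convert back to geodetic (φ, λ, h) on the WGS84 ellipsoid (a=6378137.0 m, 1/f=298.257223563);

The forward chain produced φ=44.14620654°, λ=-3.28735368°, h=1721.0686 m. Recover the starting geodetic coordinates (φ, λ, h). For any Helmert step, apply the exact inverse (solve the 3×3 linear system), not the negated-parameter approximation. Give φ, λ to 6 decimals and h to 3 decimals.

start: φ=44.146207°, λ=-3.287354°, h=1721.069 m
→ ECEF (a=6378137.000, f=1/298.257223563): X=4577866.0273, Y=-262944.3219, Z=4420961.9787
→ Helmert⁻¹: X=4578134.9969, Y=-263153.7325, Z=4420576.8861
→ Helmert⁻¹: X=4578450.6824, Y=-263031.4990, Z=4420331.9414
→ Helmert⁻¹: X=4578275.1597, Y=-263370.7014, Z=4420286.7384
→ geod (Bowring, a=6378137.000): φ=44.13913400°, λ=-3.29237900°, h=1561.4710 m

φ=44.139134°, λ=-3.292379°, h=1561.471 m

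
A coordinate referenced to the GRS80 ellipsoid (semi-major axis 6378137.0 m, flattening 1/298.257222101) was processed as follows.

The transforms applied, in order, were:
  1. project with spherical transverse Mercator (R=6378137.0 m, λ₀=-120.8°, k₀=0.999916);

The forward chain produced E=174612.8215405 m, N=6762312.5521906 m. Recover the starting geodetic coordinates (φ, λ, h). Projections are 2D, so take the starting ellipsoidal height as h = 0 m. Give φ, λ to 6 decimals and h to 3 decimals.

start: E=174612.8215, N=6762312.5522 m
→ tm⁻¹: φ=60.71367600°, λ=-117.59228200°

φ=60.713676°, λ=-117.592282°, h=0.000 m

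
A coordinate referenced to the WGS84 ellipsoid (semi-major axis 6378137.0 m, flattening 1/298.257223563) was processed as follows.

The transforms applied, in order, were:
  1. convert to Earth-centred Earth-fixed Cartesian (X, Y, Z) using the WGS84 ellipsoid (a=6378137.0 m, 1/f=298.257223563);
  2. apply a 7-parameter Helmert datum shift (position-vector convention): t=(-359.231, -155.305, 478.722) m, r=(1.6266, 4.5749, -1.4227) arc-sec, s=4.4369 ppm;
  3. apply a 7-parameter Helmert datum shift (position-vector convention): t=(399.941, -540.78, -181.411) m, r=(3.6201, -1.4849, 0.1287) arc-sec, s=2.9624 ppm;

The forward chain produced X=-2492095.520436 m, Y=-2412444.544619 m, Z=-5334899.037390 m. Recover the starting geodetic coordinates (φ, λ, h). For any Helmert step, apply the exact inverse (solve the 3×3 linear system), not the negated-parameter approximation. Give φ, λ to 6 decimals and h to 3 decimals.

φ=-57.150153°, λ=-135.936258°, h=171.536 m

start: X=-2492095.5204, Y=-2412444.5446, Z=-5334899.0374 m
→ Helmert⁻¹: X=-2492527.9867, Y=-2411988.6913, Z=-5334641.5470
→ Helmert⁻¹: X=-2492022.7306, Y=-2411881.9466, Z=-5335132.8501
→ geod (Bowring, a=6378137.000): φ=-57.15015300°, λ=-135.93625800°, h=171.5360 m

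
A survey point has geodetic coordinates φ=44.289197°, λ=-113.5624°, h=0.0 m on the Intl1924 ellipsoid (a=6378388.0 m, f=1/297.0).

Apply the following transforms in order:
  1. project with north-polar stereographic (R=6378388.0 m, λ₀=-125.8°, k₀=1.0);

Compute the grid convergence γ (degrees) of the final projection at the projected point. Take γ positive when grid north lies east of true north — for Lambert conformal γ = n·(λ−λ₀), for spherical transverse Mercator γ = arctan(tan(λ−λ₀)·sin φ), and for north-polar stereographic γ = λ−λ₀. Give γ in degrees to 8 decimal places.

12.23760000

start: φ=44.289197°, λ=-113.562400°, h=0.000 m
→ into stereo (λ₀=-125.8°): φ=44.28919700°, λ−λ₀=12.23760000°
convergence γ = 12.23760000°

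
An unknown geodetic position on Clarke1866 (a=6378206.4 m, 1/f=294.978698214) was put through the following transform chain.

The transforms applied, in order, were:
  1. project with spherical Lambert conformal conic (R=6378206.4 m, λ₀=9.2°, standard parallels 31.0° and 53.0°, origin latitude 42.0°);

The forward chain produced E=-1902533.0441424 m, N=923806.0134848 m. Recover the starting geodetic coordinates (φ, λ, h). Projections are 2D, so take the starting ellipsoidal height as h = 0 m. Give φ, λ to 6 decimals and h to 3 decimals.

start: E=-1902533.0441, N=923806.0135 m
→ lcc⁻¹: φ=47.74577400°, λ=-16.98579400°

φ=47.745774°, λ=-16.985794°, h=0.000 m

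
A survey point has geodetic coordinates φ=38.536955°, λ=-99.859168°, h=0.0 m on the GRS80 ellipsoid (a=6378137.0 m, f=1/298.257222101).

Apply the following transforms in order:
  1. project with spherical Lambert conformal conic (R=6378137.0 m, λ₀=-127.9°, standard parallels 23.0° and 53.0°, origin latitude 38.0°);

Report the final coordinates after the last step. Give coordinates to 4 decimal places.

start: φ=38.536955°, λ=-99.859168°, h=0.000 m
→ lcc (R=6378137.0, λ₀=-127.9°): E=2321682.7423, N=414417.6593

E=2321682.7423 m, N=414417.6593 m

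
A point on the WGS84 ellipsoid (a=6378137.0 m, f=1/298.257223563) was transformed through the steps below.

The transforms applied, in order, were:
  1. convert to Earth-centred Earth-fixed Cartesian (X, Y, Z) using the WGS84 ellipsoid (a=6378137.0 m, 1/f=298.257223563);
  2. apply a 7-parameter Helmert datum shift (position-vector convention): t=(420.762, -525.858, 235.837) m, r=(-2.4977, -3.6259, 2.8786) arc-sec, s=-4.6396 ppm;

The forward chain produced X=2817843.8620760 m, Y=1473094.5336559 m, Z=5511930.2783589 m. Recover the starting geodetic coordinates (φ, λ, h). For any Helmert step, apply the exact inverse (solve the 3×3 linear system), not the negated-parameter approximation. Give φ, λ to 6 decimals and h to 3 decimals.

φ=60.186328°, λ=27.608619°, h=991.974 m

start: X=2817843.8621, Y=1473094.5337, Z=5511930.2784 m
→ Helmert⁻¹: X=2817553.6253, Y=1473521.1653, Z=5511688.3273
→ geod (Bowring, a=6378137.000): φ=60.18632800°, λ=27.60861900°, h=991.9740 m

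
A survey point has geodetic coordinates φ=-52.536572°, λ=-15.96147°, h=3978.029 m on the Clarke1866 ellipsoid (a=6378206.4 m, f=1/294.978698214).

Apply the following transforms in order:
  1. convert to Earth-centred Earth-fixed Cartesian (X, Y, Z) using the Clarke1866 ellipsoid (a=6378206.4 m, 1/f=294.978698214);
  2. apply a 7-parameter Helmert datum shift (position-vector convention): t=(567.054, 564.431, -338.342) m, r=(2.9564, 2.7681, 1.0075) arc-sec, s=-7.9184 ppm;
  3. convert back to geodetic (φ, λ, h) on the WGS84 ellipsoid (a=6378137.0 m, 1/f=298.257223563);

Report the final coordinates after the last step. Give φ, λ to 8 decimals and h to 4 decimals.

φ=-52.53453977°, λ=-15.95015266°, h=4353.4602 m

start: φ=-52.536572°, λ=-15.961470°, h=3978.029 m
→ ECEF (a=6378206.400, f=1/294.978698214): X=3740310.5105, Y=-1069795.2253, Z=-5042294.9180
→ Helmert 7p (PV): X=3740785.5048, Y=-1069131.7831, Z=-5042658.8614
→ geod (Bowring, a=6378137.000): φ=-52.53453977°, λ=-15.95015266°, h=4353.4602 m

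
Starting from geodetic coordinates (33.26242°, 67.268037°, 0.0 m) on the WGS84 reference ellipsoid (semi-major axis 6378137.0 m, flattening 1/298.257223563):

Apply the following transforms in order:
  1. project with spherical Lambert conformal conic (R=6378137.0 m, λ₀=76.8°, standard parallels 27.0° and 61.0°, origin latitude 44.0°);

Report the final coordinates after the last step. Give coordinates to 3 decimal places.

start: φ=33.262420°, λ=67.268037°, h=0.000 m
→ lcc (R=6378137.0, λ₀=76.8°): E=-862751.5479, N=-1100003.2877

E=-862751.548 m, N=-1100003.288 m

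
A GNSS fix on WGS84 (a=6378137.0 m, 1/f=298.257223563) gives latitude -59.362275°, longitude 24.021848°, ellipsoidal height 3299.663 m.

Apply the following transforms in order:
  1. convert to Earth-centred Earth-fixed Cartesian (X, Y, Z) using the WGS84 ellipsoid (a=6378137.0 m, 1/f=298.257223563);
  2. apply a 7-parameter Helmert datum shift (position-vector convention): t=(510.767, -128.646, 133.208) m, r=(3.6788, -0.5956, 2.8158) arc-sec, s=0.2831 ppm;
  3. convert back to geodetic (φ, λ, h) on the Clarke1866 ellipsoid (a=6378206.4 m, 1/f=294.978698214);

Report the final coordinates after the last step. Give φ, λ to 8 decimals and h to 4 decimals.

start: φ=-59.362275°, λ=24.021848°, h=3299.663 m
→ ECEF (a=6378137.000, f=1/298.257223563): X=2977757.9558, Y=1327144.0522, Z=-5467451.0451
→ Helmert 7p (PV): X=2978267.2360, Y=1327153.9463, Z=-5467287.1165
→ geod (Bowring, a=6378206.400): φ=-59.35977850°, λ=24.01836372°, h=3504.3077 m

φ=-59.35977850°, λ=24.01836372°, h=3504.3077 m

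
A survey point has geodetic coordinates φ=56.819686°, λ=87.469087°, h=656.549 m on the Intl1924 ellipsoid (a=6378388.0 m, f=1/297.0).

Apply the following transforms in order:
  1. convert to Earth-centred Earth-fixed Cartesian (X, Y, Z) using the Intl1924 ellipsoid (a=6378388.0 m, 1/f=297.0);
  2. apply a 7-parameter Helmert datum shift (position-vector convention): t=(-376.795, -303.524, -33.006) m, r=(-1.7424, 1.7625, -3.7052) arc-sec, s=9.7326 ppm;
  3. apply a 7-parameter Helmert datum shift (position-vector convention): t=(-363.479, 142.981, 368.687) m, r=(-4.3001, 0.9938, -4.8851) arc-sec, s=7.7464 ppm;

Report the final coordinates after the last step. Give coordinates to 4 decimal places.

start: φ=56.819686°, λ=87.469087°, h=656.549 m
→ ECEF (a=6378388.000, f=1/297.0): X=154525.4525, Y=3495930.9105, Z=5315597.7587
→ Helmert 7p (PV): X=154258.3819, Y=3495703.5386, Z=5315585.6351
→ Helmert 7p (PV): X=154004.5006, Y=3495980.7627, Z=5315921.8784

X=154004.5006 m, Y=3495980.7627 m, Z=5315921.8784 m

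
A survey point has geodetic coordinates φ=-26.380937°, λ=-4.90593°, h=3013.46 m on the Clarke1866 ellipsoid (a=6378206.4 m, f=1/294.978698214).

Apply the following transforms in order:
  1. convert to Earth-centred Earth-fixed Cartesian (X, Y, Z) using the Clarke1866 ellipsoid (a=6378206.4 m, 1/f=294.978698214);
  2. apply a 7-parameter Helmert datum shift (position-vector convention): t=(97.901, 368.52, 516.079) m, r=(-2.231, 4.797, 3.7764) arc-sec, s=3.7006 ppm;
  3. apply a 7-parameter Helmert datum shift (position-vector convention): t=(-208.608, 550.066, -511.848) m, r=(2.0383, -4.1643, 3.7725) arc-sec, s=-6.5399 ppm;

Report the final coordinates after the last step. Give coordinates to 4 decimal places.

start: φ=-26.380937°, λ=-4.905930°, h=3013.460 m
→ ECEF (a=6378206.400, f=1/294.978698214): X=5699541.8679, Y=-489217.3345, Z=-2818112.8674
→ Helmert 7p (PV): X=5699604.2778, Y=-488776.7558, Z=-2817734.4776
→ Helmert 7p (PV): X=5699424.2216, Y=-488091.4059, Z=-2818117.6588

X=5699424.2216 m, Y=-488091.4059 m, Z=-2818117.6588 m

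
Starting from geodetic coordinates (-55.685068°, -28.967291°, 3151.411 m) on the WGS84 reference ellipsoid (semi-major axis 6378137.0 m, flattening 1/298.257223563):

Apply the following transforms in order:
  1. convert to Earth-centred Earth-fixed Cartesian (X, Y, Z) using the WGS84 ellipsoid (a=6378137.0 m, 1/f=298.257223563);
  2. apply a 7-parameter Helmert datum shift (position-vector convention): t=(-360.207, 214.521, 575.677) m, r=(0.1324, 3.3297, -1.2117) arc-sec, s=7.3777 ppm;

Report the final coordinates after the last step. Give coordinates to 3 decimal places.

start: φ=-55.685068°, λ=-28.967291°, h=3151.411 m
→ ECEF (a=6378137.000, f=1/298.257223563): X=3154556.4591, Y=-1746245.7373, Z=-5247357.7034
→ Helmert 7p (PV): X=3154124.5592, Y=-1746059.2629, Z=-5246872.7846

X=3154124.559 m, Y=-1746059.263 m, Z=-5246872.785 m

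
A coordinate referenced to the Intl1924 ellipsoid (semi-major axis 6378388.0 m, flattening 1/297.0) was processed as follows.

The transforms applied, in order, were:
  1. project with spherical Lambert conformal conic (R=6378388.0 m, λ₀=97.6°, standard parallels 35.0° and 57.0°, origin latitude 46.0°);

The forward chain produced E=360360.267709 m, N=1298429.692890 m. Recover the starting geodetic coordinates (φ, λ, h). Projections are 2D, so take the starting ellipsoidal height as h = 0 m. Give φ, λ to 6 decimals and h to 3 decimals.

φ=57.678351°, λ=103.644483°, h=0.000 m

start: E=360360.2677, N=1298429.6929 m
→ lcc⁻¹: φ=57.67835100°, λ=103.64448300°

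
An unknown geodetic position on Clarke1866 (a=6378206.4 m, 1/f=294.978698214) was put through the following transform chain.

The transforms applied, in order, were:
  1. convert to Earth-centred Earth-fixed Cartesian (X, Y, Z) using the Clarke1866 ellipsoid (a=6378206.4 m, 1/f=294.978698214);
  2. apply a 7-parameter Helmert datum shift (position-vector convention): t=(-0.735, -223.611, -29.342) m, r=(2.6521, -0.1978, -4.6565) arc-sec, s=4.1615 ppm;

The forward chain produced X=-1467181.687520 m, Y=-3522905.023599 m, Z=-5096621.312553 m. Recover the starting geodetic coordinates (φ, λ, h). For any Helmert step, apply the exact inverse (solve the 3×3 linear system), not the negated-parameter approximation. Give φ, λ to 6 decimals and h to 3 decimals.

start: X=-1467181.6875, Y=-3522905.0236, Z=-5096621.3126 m
→ Helmert⁻¹: X=-1467100.2066, Y=-3522765.4031, Z=-5096524.0595
→ geod (Bowring, a=6378206.400): φ=-53.36219100°, λ=-112.60990400°, h=2526.8740 m

φ=-53.362191°, λ=-112.609904°, h=2526.874 m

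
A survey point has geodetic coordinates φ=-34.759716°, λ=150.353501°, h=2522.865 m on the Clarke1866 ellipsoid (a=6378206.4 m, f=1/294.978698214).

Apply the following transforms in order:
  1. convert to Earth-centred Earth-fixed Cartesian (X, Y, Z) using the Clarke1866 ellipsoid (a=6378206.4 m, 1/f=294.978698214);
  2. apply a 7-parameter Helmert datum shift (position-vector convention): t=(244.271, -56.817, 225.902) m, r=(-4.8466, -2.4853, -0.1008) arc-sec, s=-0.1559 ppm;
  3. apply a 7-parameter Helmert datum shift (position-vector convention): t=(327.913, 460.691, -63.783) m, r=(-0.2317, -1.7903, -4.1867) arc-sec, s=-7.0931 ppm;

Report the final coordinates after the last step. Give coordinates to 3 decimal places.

X=-4560151.674 m, Y=2596232.768 m, Z=-3617220.184 m

start: φ=-34.759716°, λ=150.353501°, h=2522.865 m
→ ECEF (a=6378206.400, f=1/294.978698214): X=-4560885.8520, Y=2595841.9696, Z=-3617250.0748
→ Helmert 7p (PV): X=-4560596.0168, Y=2595701.9823, Z=-3617139.5577
→ Helmert 7p (PV): X=-4560151.6735, Y=2596232.7675, Z=-3617220.1837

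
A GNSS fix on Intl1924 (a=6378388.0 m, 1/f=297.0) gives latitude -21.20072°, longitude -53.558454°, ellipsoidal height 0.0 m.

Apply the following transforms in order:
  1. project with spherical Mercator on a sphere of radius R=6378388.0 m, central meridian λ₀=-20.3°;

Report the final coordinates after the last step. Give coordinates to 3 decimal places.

start: φ=-21.200720°, λ=-53.558454°, h=0.000 m
→ merc (R=6378388.0, λ₀=-20.3°): E=-3702459.8617, N=-2415923.5299

E=-3702459.862 m, N=-2415923.530 m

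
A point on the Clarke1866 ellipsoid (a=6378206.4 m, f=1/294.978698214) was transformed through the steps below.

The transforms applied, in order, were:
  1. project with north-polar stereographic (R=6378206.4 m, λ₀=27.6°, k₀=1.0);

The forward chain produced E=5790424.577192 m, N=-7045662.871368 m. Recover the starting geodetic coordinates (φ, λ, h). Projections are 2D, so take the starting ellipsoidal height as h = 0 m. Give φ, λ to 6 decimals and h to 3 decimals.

φ=18.876738°, λ=67.014816°, h=0.000 m

start: E=5790424.5772, N=-7045662.8714 m
→ stereo⁻¹: φ=18.87673800°, λ=67.01481600°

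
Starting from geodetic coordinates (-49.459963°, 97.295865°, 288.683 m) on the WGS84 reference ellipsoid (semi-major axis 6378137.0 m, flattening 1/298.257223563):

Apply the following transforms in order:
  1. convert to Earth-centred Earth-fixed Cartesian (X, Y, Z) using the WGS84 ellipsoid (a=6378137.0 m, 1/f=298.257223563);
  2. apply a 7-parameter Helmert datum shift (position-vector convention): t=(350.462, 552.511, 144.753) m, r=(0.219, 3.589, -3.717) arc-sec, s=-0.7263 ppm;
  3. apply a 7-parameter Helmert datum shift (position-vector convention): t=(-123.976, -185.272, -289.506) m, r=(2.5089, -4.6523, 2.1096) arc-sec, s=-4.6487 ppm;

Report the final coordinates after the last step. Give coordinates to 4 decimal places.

X=-527227.6921 m, Y=4120663.1145 m, Z=-4824250.1579 m

start: φ=-49.459963°, λ=97.295865°, h=288.683 m
→ ECEF (a=6378137.000, f=1/298.257223563): X=-527513.9796, Y=4120250.1114, Z=-4824183.1205
→ Helmert 7p (PV): X=-527172.8260, Y=4120814.2580, Z=-4824021.3103
→ Helmert 7p (PV): X=-527227.6921, Y=4120663.1145, Z=-4824250.1579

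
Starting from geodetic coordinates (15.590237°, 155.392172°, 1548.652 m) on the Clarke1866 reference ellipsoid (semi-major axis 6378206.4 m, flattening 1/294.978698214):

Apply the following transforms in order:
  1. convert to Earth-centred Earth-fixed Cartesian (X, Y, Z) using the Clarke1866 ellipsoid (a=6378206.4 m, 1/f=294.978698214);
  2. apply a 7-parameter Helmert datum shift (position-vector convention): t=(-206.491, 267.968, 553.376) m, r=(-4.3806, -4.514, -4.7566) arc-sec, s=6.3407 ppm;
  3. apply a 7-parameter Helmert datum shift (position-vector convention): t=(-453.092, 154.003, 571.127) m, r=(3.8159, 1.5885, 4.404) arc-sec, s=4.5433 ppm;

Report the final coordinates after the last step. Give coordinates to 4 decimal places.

X=-5589042.8934 m, Y=2559912.3639 m, Z=1704465.9556 m

start: φ=15.590237°, λ=155.392172°, h=1548.652 m
→ ECEF (a=6378206.400, f=1/294.978698214): X=-5588302.6950, Y=2559448.3289, Z=1703409.1689
→ Helmert 7p (PV): X=-5588522.8754, Y=2559897.5731, Z=1703796.6905
→ Helmert 7p (PV): X=-5589042.8934, Y=2559912.3639, Z=1704465.9556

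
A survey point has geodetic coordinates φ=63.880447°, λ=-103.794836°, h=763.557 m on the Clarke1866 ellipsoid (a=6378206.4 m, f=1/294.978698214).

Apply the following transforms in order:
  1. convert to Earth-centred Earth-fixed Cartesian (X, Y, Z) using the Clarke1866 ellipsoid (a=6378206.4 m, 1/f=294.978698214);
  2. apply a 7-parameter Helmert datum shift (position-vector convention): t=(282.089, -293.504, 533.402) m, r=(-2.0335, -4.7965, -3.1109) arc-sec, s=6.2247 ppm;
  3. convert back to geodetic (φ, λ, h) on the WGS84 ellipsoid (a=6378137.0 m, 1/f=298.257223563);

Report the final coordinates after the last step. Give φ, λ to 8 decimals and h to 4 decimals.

start: φ=63.880447°, λ=-103.794836°, h=763.557 m
→ ECEF (a=6378206.400, f=1/294.978698214): X=-671465.2327, Y=-2734780.7521, Z=5704352.9356
→ Helmert 7p (PV): X=-671361.2201, Y=-2735024.9144, Z=5704933.1926
→ geod (Bowring, a=6378137.000): φ=63.87933790°, λ=-103.79159644°, h=1255.7551 m

φ=63.87933790°, λ=-103.79159644°, h=1255.7551 m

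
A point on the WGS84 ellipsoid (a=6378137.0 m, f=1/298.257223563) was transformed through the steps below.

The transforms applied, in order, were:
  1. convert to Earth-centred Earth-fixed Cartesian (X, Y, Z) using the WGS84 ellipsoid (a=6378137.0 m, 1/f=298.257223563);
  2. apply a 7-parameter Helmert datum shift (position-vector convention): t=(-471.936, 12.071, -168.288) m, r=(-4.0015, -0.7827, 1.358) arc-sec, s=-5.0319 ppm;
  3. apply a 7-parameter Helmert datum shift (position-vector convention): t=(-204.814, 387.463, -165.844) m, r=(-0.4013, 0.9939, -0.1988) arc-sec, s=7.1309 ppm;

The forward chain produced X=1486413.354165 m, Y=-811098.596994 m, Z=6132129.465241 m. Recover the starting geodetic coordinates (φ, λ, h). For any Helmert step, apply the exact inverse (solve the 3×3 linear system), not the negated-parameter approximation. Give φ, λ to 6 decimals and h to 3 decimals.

φ=74.655049°, λ=-28.625401°, h=3884.747 m

start: X=1486413.3542, Y=-811098.5970, Z=6132129.4652 m
→ Helmert⁻¹: X=1486578.8008, Y=-811490.7713, Z=6132257.1651
→ Helmert⁻¹: X=1487076.1462, Y=-811635.6844, Z=6132434.9225
→ geod (Bowring, a=6378137.000): φ=74.65504900°, λ=-28.62540100°, h=3884.7470 m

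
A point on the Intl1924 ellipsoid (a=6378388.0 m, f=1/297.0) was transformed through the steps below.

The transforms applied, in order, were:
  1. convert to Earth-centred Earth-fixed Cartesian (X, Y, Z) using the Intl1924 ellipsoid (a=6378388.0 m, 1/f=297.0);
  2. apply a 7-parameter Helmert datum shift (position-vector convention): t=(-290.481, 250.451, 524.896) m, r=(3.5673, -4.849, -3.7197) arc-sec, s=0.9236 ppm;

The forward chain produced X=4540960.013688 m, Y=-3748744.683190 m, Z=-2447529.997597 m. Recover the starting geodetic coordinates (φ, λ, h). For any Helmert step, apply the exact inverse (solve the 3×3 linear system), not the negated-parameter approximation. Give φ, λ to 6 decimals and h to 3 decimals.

start: X=4540960.0137, Y=-3748744.6832, Z=-2447529.9976 m
→ Helmert⁻¹: X=4541256.3562, Y=-3748952.1156, Z=-2448094.5540
→ geod (Bowring, a=6378388.000): φ=-22.71101900°, λ=-39.54076100°, h=2157.9930 m

φ=-22.711019°, λ=-39.540761°, h=2157.993 m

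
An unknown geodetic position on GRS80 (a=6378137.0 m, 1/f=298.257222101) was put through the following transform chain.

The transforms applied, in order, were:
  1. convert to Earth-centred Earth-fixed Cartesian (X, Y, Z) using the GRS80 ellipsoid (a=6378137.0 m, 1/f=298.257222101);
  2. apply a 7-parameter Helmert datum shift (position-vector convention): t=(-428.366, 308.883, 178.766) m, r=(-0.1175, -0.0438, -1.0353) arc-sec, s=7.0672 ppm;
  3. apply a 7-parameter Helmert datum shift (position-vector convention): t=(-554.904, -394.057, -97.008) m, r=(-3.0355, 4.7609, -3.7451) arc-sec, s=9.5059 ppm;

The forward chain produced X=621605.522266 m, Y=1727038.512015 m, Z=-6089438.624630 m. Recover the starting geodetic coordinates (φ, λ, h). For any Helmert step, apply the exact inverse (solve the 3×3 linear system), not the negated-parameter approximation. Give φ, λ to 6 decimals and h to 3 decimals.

φ=-73.327391°, λ=70.175145°, h=1622.475 m

start: X=621605.5223, Y=1727038.5120, Z=-6089438.6246 m
→ Helmert⁻¹: X=622263.6949, Y=1727517.0591, Z=-6089243.9467
→ Helmert⁻¹: X=622677.6978, Y=1727202.5639, Z=-6089378.8261
→ geod (Bowring, a=6378137.000): φ=-73.32739100°, λ=70.17514500°, h=1622.4750 m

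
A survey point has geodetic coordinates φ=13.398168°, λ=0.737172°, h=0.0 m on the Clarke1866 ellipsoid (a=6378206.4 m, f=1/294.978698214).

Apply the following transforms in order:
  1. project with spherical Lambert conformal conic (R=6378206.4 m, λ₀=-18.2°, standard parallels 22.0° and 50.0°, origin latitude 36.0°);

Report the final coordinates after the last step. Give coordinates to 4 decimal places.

E=2132812.1514 m, N=-2296174.2447 m

start: φ=13.398168°, λ=0.737172°, h=0.000 m
→ lcc (R=6378206.4, λ₀=-18.2°): E=2132812.1514, N=-2296174.2447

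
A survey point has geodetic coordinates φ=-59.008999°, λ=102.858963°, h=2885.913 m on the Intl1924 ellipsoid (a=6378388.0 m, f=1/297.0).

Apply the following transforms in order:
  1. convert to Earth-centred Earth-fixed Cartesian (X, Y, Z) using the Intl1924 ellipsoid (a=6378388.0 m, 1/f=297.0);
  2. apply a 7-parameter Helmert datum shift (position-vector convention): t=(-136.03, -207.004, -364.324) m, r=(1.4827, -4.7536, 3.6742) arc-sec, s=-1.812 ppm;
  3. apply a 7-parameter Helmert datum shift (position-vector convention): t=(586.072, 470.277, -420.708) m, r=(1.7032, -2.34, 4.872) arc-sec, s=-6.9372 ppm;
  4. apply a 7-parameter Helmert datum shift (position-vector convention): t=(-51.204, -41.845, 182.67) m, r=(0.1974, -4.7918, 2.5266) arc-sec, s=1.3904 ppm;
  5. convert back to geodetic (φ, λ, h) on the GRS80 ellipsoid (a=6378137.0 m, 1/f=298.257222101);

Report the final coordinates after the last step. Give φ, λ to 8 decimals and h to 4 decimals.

start: φ=-59.008999°, λ=102.858963°, h=2885.913 m
→ ECEF (a=6378388.000, f=1/297.0): X=-733059.8699, Y=3211274.9007, Z=-5447042.4419
→ Helmert 7p (PV): X=-733126.2411, Y=3211088.1750, Z=-5447390.7064
→ Helmert 7p (PV): X=-732549.1308, Y=3211563.8403, Z=-5447755.4268
→ Helmert 7p (PV): X=-732514.1342, Y=3211522.7010, Z=-5447594.2759
→ geod (Bowring, a=6378137.000): φ=-59.00989914°, λ=102.84874930°, h=3604.7711 m

φ=-59.00989914°, λ=102.84874930°, h=3604.7711 m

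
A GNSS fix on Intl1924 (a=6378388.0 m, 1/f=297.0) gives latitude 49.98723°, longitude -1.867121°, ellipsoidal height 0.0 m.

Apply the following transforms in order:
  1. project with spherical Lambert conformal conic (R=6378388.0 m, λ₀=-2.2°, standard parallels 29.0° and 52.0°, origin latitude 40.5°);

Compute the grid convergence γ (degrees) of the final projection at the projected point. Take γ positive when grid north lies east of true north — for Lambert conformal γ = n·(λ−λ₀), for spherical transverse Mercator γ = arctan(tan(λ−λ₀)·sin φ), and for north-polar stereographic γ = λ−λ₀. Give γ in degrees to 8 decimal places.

start: φ=49.987230°, λ=-1.867121°, h=0.000 m
→ into lcc (λ₀=-2.2°): φ=49.98723000°, λ−λ₀=0.33287900°
convergence γ = 0.21767397°

0.21767397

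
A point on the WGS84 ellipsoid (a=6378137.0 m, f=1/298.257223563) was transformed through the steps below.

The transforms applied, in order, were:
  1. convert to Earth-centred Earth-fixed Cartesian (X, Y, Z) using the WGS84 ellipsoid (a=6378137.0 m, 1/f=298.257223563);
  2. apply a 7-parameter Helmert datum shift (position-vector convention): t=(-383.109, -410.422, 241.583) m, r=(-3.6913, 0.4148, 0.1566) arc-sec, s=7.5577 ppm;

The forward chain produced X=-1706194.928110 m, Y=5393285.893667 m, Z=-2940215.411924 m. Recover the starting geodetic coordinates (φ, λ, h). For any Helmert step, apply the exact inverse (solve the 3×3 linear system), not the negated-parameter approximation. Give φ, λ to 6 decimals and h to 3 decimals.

start: X=-1706194.9281, Y=5393285.8937, Z=-2940215.4119 m
→ Helmert⁻¹: X=-1705788.9191, Y=5393709.4672, Z=-2940341.6769
→ geod (Bowring, a=6378137.000): φ=-27.62175900°, λ=107.54983200°, h=1962.9870 m

φ=-27.621759°, λ=107.549832°, h=1962.987 m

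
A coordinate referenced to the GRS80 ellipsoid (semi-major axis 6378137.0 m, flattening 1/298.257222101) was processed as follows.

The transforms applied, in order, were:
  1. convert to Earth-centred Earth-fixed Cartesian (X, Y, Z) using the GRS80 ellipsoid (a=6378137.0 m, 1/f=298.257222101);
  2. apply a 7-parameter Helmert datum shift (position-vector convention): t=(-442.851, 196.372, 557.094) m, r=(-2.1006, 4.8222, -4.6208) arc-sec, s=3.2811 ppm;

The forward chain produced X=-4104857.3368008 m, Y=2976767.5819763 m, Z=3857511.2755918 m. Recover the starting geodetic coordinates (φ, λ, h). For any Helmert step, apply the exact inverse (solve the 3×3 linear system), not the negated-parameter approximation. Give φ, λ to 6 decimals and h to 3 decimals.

start: X=-4104857.3368, Y=2976767.5820, Z=3857511.2756 m
→ Helmert⁻¹: X=-4104557.8663, Y=2976430.2138, Z=3856875.8794
→ geod (Bowring, a=6378137.000): φ=37.44588600°, λ=144.05216300°, h=128.8250 m

φ=37.445886°, λ=144.052163°, h=128.825 m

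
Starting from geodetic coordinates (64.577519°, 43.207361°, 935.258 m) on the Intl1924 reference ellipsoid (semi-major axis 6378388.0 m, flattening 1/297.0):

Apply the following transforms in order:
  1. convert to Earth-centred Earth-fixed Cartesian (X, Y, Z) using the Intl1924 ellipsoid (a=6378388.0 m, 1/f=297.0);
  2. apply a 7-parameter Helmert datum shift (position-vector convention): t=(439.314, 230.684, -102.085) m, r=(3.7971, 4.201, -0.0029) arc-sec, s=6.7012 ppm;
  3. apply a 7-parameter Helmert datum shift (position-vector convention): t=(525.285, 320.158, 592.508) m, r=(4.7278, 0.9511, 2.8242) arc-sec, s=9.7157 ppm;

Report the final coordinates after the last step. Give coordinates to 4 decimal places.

X=2002705.6082 m, Y=1880474.5050 m, Z=5739232.3828 m

start: φ=64.577519°, λ=43.207361°, h=935.258 m
→ ECEF (a=6378388.000, f=1/297.0): X=2001590.5216, Y=1880102.5872, Z=5738620.0408
→ Helmert 7p (PV): X=2002160.1545, Y=1880240.1998, Z=5738550.2555
→ Helmert 7p (PV): X=2002705.6082, Y=1880474.5050, Z=5739232.3828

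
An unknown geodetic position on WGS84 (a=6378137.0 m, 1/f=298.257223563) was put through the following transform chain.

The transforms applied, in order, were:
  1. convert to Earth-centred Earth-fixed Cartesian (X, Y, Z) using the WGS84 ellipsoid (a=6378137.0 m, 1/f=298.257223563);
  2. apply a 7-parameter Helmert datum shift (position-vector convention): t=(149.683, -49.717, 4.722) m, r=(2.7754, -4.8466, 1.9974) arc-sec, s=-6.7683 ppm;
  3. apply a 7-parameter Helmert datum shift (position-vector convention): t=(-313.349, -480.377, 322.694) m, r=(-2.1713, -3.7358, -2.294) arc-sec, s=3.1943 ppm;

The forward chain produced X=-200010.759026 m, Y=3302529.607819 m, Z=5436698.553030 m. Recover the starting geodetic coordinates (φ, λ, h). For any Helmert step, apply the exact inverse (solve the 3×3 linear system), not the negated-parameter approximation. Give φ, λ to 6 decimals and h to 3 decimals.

φ=58.841863°, λ=93.458538°, h=1807.155 m

start: X=-200010.7590, Y=3302529.6078, Z=5436698.5530 m
→ Helmert⁻¹: X=-199635.0440, Y=3302939.9861, Z=5436396.8786
→ Helmert⁻¹: X=-199626.3545, Y=3303087.1415, Z=5436389.1979
→ geod (Bowring, a=6378137.000): φ=58.84186300°, λ=93.45853800°, h=1807.1550 m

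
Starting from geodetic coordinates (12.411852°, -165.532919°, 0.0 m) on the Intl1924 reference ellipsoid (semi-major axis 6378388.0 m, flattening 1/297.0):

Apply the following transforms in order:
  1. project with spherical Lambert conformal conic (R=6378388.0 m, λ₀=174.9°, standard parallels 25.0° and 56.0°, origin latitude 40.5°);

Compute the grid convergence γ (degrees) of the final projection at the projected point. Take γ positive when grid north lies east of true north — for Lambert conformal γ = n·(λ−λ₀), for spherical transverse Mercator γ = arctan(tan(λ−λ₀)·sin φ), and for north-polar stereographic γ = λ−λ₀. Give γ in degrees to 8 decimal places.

start: φ=12.411852°, λ=-165.532919°, h=0.000 m
→ into lcc (λ₀=174.9°): φ=12.41185200°, λ−λ₀=19.56708100°
convergence γ = 12.86973116°

12.86973116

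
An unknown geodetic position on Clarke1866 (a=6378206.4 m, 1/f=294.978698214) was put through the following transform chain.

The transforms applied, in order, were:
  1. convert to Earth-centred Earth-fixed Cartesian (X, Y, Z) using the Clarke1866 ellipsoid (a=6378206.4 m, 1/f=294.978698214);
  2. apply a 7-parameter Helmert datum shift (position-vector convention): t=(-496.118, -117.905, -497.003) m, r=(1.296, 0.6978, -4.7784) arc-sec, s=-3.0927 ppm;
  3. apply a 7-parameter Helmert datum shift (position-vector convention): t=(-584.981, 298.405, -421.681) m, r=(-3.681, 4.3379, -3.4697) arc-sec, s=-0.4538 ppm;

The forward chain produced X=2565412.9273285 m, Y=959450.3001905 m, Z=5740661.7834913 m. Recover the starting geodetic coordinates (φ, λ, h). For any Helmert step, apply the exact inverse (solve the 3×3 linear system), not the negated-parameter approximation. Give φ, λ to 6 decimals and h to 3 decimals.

φ=64.641757°, λ=20.496082°, h=1271.648 m

start: X=2565412.9273, Y=959450.3002, Z=5740661.7835 m
→ Helmert⁻¹: X=2565862.1986, Y=959093.0357, Z=5741157.1477
→ Helmert⁻¹: X=2566324.6056, Y=959309.4356, Z=5741674.5624
→ geod (Bowring, a=6378206.400): φ=64.64175700°, λ=20.49608200°, h=1271.6480 m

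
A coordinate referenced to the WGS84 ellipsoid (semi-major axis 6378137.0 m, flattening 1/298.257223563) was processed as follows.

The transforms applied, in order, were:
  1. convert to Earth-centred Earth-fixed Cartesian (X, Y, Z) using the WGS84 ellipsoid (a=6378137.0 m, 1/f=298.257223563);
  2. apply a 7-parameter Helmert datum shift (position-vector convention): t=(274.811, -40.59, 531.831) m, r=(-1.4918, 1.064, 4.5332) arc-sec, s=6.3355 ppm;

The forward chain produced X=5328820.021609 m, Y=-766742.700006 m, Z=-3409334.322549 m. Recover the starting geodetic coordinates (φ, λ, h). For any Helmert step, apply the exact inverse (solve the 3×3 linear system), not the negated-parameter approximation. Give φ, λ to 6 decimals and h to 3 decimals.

start: X=5328820.0216, Y=-766742.7000, Z=-3409334.3225 m
→ Helmert⁻¹: X=5328512.1889, Y=-766789.6990, Z=-3409822.6096
→ geod (Bowring, a=6378137.000): φ=-32.52419400°, λ=-8.18882700°, h=440.6440 m

φ=-32.524194°, λ=-8.188827°, h=440.644 m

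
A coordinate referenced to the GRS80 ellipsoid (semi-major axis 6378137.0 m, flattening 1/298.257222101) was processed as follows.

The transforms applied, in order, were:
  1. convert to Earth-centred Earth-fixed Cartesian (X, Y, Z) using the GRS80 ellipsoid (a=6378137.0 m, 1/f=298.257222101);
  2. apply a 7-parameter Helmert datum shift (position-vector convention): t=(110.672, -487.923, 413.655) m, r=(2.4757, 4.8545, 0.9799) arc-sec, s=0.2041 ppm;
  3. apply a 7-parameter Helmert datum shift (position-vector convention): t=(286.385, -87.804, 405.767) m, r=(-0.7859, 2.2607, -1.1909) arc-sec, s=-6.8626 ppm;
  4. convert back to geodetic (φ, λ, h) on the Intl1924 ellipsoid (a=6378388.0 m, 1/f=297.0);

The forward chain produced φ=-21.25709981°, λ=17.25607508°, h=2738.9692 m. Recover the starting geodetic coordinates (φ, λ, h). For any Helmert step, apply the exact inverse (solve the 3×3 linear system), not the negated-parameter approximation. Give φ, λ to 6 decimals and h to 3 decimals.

φ=-21.262362°, λ=17.262163°, h=3122.966 m

start: φ=-21.257100°, λ=17.256075°, h=2738.969 m
→ ECEF (a=6378388.000, f=1/297.0): X=5681801.5555, Y=1764906.8260, Z=-2298969.3973
→ Helmert⁻¹: X=5681569.1710, Y=1765048.3067, Z=-2299321.9479
→ Helmert⁻¹: X=5681519.8489, Y=1765481.2769, Z=-2299622.6077
→ geod (Bowring, a=6378137.000): φ=-21.26236200°, λ=17.26216300°, h=3122.9660 m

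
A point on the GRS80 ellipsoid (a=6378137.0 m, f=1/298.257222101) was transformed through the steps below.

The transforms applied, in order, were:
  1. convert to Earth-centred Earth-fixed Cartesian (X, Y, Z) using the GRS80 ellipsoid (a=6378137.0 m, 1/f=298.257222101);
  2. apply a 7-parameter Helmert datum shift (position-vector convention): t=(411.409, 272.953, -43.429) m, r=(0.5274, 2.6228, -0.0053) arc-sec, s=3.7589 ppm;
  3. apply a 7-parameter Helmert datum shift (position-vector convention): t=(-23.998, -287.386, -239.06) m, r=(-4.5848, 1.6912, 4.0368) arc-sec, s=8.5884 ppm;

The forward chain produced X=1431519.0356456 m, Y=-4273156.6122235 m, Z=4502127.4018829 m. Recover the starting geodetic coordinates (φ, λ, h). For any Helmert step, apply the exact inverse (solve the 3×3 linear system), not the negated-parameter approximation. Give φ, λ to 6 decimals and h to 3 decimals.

φ=45.166107°, λ=-71.486236°, h=2703.918 m

start: X=1431519.0356, Y=-4273156.6122, Z=4502127.4019 m
→ Helmert⁻¹: X=1431410.1985, Y=-4272960.6182, Z=4502244.5522
→ Helmert⁻¹: X=1430936.2705, Y=-4273205.9599, Z=4502300.1792
→ geod (Bowring, a=6378137.000): φ=45.16610700°, λ=-71.48623600°, h=2703.9180 m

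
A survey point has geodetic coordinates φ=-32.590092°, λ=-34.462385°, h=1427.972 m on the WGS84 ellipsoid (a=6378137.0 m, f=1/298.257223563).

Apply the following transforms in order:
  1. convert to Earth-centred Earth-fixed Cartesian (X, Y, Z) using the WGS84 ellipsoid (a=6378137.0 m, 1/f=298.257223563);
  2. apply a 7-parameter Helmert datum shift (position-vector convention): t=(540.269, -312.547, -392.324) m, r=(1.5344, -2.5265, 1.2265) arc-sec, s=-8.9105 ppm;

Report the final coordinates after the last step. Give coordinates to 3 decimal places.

X=4436606.651 m, Y=-3044757.554 m, Z=-3416844.501 m

start: φ=-32.590092°, λ=-34.462385°, h=1427.972 m
→ ECEF (a=6378137.000, f=1/298.257223563): X=4436045.9581, Y=-3044523.9281, Z=-3416514.3073
→ Helmert 7p (PV): X=4436606.6509, Y=-3044757.5541, Z=-3416844.5006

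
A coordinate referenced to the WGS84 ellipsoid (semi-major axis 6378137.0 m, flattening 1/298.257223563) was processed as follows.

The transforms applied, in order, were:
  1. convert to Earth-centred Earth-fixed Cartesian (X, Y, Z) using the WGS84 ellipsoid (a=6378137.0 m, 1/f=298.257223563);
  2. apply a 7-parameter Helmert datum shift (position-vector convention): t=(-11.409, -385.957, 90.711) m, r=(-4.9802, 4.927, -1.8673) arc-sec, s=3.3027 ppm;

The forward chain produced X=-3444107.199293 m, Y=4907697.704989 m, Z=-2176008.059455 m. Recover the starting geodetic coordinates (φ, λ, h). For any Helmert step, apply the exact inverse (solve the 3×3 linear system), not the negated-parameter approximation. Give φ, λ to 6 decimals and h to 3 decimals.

φ=-20.070673°, λ=125.057894°, h=2937.858 m

start: X=-3444107.1993, Y=4907697.7050, Z=-2176008.0595 m
→ Helmert⁻¹: X=-3444076.8691, Y=4908088.8133, Z=-2176055.3471
→ geod (Bowring, a=6378137.000): φ=-20.07067300°, λ=125.05789400°, h=2937.8580 m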